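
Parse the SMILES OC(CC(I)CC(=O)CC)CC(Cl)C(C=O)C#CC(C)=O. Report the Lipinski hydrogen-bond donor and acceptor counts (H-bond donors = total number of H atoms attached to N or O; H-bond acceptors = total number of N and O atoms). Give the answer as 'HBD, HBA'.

Donors: find every N or O and count the H atoms it carries.
  atom 1 (O): bond orders sum to 1 → 1 H
  atom 8 (O): bond orders sum to 2 → 0 H
  atom 16 (O): bond orders sum to 2 → 0 H
  atom 21 (O): bond orders sum to 2 → 0 H
Lipinski HBD = 1.
Acceptors: N atoms = 0, O atoms = 4 → HBA = 4.

1, 4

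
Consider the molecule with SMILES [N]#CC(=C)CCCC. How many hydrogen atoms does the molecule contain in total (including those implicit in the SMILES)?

11

Walk through each heavy atom and fill implicit hydrogens from standard valence (C 4, N 3, O 2, S 2, halogen 1):
  atom 1: N with explicit H count 0
  atom 2: C, bond orders sum to 4 (valence 4) → 0 H
  atom 3: C, bond orders sum to 4 (valence 4) → 0 H
  atom 4: C, bond orders sum to 2 (valence 4) → 2 H
  atom 5: C, bond orders sum to 2 (valence 4) → 2 H
  atom 6: C, bond orders sum to 2 (valence 4) → 2 H
  atom 7: C, bond orders sum to 2 (valence 4) → 2 H
  atom 8: C, bond orders sum to 1 (valence 4) → 3 H
Total hydrogens: 11.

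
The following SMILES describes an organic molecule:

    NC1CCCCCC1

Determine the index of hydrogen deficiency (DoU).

1

Molecular formula: C7H15N.
DoU = (2C + 2 + N − H − X) / 2, where X is the halogen count and O/S are ignored.
    = (2·7 + 2 + 1 − 15 − 0) / 2 = 2 / 2 = 1.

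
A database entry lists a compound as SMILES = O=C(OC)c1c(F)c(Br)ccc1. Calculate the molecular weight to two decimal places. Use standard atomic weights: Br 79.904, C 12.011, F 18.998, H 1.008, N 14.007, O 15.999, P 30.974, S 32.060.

233.04 g/mol

First, the molecular formula is C8H6BrFO2 (counting implicit H from valence).
  Br: 1 × 79.904 = 79.904
  C: 8 × 12.011 = 96.088
  F: 1 × 18.998 = 18.998
  H: 6 × 1.008 = 6.048
  O: 2 × 15.999 = 31.998
Sum: 1×79.904 + 8×12.011 + 1×18.998 + 6×1.008 + 2×15.999 = 233.036 → 233.04 g/mol.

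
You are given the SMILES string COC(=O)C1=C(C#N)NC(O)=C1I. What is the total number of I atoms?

Scan the SMILES for I atoms (remember two-letter symbols like Cl and Br are single atoms).
Iodine count: 1.

1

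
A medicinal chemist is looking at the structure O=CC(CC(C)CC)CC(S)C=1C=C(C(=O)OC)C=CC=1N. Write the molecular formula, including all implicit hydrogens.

Walk through each heavy atom and fill implicit hydrogens from standard valence (C 4, N 3, O 2, S 2, halogen 1):
  atom 1: O, bond orders sum to 2 (valence 2) → 0 H
  atom 2: C, bond orders sum to 3 (valence 4) → 1 H
  atom 3: C, bond orders sum to 3 (valence 4) → 1 H
  atom 4: C, bond orders sum to 2 (valence 4) → 2 H
  atom 5: C, bond orders sum to 3 (valence 4) → 1 H
  atom 6: C, bond orders sum to 1 (valence 4) → 3 H
  atom 7: C, bond orders sum to 2 (valence 4) → 2 H
  atom 8: C, bond orders sum to 1 (valence 4) → 3 H
  atom 9: C, bond orders sum to 2 (valence 4) → 2 H
  atom 10: C, bond orders sum to 3 (valence 4) → 1 H
  atom 11: S, bond orders sum to 1 (valence 2) → 1 H
  atom 12: C, bond orders sum to 4 (valence 4) → 0 H
  atom 13: C, bond orders sum to 3 (valence 4) → 1 H
  atom 14: C, bond orders sum to 4 (valence 4) → 0 H
  atom 15: C, bond orders sum to 4 (valence 4) → 0 H
  atom 16: O, bond orders sum to 2 (valence 2) → 0 H
  atom 17: O, bond orders sum to 2 (valence 2) → 0 H
  atom 18: C, bond orders sum to 1 (valence 4) → 3 H
  atom 19: C, bond orders sum to 3 (valence 4) → 1 H
  atom 20: C, bond orders sum to 3 (valence 4) → 1 H
  atom 21: C, bond orders sum to 4 (valence 4) → 0 H
  atom 22: N, bond orders sum to 1 (valence 3) → 2 H
Totals → C:17, H:25, N:1, O:3, S:1.
In Hill order: C17H25NO3S.

C17H25NO3S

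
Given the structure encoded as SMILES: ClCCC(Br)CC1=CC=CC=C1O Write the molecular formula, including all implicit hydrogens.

C10H12BrClO

Walk through each heavy atom and fill implicit hydrogens from standard valence (C 4, N 3, O 2, S 2, halogen 1):
  atom 1: Cl (halogen, monovalent) → 0 H
  atom 2: C, bond orders sum to 2 (valence 4) → 2 H
  atom 3: C, bond orders sum to 2 (valence 4) → 2 H
  atom 4: C, bond orders sum to 3 (valence 4) → 1 H
  atom 5: Br (halogen, monovalent) → 0 H
  atom 6: C, bond orders sum to 2 (valence 4) → 2 H
  atom 7: C, bond orders sum to 4 (valence 4) → 0 H
  atom 8: C, bond orders sum to 3 (valence 4) → 1 H
  atom 9: C, bond orders sum to 3 (valence 4) → 1 H
  atom 10: C, bond orders sum to 3 (valence 4) → 1 H
  atom 11: C, bond orders sum to 3 (valence 4) → 1 H
  atom 12: C, bond orders sum to 4 (valence 4) → 0 H
  atom 13: O, bond orders sum to 1 (valence 2) → 1 H
Totals → C:10, H:12, Br:1, Cl:1, O:1.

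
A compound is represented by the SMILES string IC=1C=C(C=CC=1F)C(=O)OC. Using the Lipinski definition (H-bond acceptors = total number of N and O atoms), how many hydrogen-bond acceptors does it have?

2

N atoms: 0; O atoms: 2.
Lipinski HBA = 0 + 2 = 2.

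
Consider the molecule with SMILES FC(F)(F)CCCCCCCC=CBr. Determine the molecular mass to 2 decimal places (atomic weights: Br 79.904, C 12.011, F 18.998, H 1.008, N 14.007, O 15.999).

273.14 g/mol

First, the molecular formula is C10H16BrF3 (counting implicit H from valence).
  Br: 1 × 79.904 = 79.904
  C: 10 × 12.011 = 120.110
  F: 3 × 18.998 = 56.994
  H: 16 × 1.008 = 16.128
Sum: 1×79.904 + 10×12.011 + 3×18.998 + 16×1.008 = 273.136 → 273.14 g/mol.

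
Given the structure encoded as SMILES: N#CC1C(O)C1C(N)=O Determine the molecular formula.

Walk through each heavy atom and fill implicit hydrogens from standard valence (C 4, N 3, O 2, S 2, halogen 1):
  atom 1: N, bond orders sum to 3 (valence 3) → 0 H
  atom 2: C, bond orders sum to 4 (valence 4) → 0 H
  atom 3: C, bond orders sum to 3 (valence 4) → 1 H
  atom 4: C, bond orders sum to 3 (valence 4) → 1 H
  atom 5: O, bond orders sum to 1 (valence 2) → 1 H
  atom 6: C, bond orders sum to 3 (valence 4) → 1 H
  atom 7: C, bond orders sum to 4 (valence 4) → 0 H
  atom 8: N, bond orders sum to 1 (valence 3) → 2 H
  atom 9: O, bond orders sum to 2 (valence 2) → 0 H
Totals → C:5, H:6, N:2, O:2.
In Hill order: C5H6N2O2.

C5H6N2O2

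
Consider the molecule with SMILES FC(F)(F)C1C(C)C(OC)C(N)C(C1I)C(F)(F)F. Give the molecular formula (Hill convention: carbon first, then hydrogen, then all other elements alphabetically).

C10H14F6INO

Walk through each heavy atom and fill implicit hydrogens from standard valence (C 4, N 3, O 2, S 2, halogen 1):
  atom 1: F (halogen, monovalent) → 0 H
  atom 2: C, bond orders sum to 4 (valence 4) → 0 H
  atom 3: F (halogen, monovalent) → 0 H
  atom 4: F (halogen, monovalent) → 0 H
  atom 5: C, bond orders sum to 3 (valence 4) → 1 H
  atom 6: C, bond orders sum to 3 (valence 4) → 1 H
  atom 7: C, bond orders sum to 1 (valence 4) → 3 H
  atom 8: C, bond orders sum to 3 (valence 4) → 1 H
  atom 9: O, bond orders sum to 2 (valence 2) → 0 H
  atom 10: C, bond orders sum to 1 (valence 4) → 3 H
  atom 11: C, bond orders sum to 3 (valence 4) → 1 H
  atom 12: N, bond orders sum to 1 (valence 3) → 2 H
  atom 13: C, bond orders sum to 3 (valence 4) → 1 H
  atom 14: C, bond orders sum to 3 (valence 4) → 1 H
  atom 15: I (halogen, monovalent) → 0 H
  atom 16: C, bond orders sum to 4 (valence 4) → 0 H
  atom 17: F (halogen, monovalent) → 0 H
  atom 18: F (halogen, monovalent) → 0 H
  atom 19: F (halogen, monovalent) → 0 H
Totals → C:10, H:14, F:6, I:1, N:1, O:1.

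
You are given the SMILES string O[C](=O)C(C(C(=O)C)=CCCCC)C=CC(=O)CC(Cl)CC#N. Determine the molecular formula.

Walk through each heavy atom and fill implicit hydrogens from standard valence (C 4, N 3, O 2, S 2, halogen 1):
  atom 1: O, bond orders sum to 1 (valence 2) → 1 H
  atom 2: C with explicit H count 0
  atom 3: O, bond orders sum to 2 (valence 2) → 0 H
  atom 4: C, bond orders sum to 3 (valence 4) → 1 H
  atom 5: C, bond orders sum to 4 (valence 4) → 0 H
  atom 6: C, bond orders sum to 4 (valence 4) → 0 H
  atom 7: O, bond orders sum to 2 (valence 2) → 0 H
  atom 8: C, bond orders sum to 1 (valence 4) → 3 H
  atom 9: C, bond orders sum to 3 (valence 4) → 1 H
  atom 10: C, bond orders sum to 2 (valence 4) → 2 H
  atom 11: C, bond orders sum to 2 (valence 4) → 2 H
  atom 12: C, bond orders sum to 2 (valence 4) → 2 H
  atom 13: C, bond orders sum to 1 (valence 4) → 3 H
  atom 14: C, bond orders sum to 3 (valence 4) → 1 H
  atom 15: C, bond orders sum to 3 (valence 4) → 1 H
  atom 16: C, bond orders sum to 4 (valence 4) → 0 H
  atom 17: O, bond orders sum to 2 (valence 2) → 0 H
  atom 18: C, bond orders sum to 2 (valence 4) → 2 H
  atom 19: C, bond orders sum to 3 (valence 4) → 1 H
  atom 20: Cl (halogen, monovalent) → 0 H
  atom 21: C, bond orders sum to 2 (valence 4) → 2 H
  atom 22: C, bond orders sum to 4 (valence 4) → 0 H
  atom 23: N, bond orders sum to 3 (valence 3) → 0 H
Totals → C:17, H:22, Cl:1, N:1, O:4.

C17H22ClNO4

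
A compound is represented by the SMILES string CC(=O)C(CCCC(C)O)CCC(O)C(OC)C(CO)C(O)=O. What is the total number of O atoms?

7

Scan the SMILES for O atoms (remember two-letter symbols like Cl and Br are single atoms).
Oxygen count: 7.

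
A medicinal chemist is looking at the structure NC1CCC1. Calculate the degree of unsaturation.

1

Degree of unsaturation = (number of rings) + (number of π bonds).
Ring closures in the SMILES: 1.
π bonds: none → 0 DoU from unsaturation.
Total DoU = 1 + 0 = 1.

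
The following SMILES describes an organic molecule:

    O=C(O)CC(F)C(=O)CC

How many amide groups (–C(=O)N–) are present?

0

Scan the SMILES for the amide motif — none present.
Groups that are present: 1 carboxylic acid, 1 ketone.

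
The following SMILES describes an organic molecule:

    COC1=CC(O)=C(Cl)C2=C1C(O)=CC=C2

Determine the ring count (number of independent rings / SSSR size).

2

In SMILES, each pair of matching ring-closure digits denotes one ring-closing bond; the number of such bonds equals the number of independent rings.
Ring-closure bonds here: 2.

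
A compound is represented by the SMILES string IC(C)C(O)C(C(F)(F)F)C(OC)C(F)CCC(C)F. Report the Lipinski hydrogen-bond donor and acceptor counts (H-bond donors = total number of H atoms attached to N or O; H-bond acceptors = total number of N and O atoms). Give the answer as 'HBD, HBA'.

Donors: find every N or O and count the H atoms it carries.
  atom 5 (O): bond orders sum to 1 → 1 H
  atom 12 (O): bond orders sum to 2 → 0 H
Lipinski HBD = 1.
Acceptors: N atoms = 0, O atoms = 2 → HBA = 2.

1, 2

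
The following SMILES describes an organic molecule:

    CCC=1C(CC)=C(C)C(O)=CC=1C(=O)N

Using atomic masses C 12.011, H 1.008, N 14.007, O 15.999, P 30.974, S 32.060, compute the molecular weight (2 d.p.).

First, the molecular formula is C12H17NO2 (counting implicit H from valence).
  C: 12 × 12.011 = 144.132
  H: 17 × 1.008 = 17.136
  N: 1 × 14.007 = 14.007
  O: 2 × 15.999 = 31.998
Sum: 12×12.011 + 17×1.008 + 1×14.007 + 2×15.999 = 207.273 → 207.27 g/mol.

207.27 g/mol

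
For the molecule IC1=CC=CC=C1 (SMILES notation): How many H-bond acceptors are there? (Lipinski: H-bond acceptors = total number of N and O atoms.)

0

N atoms: 0; O atoms: 0.
Lipinski HBA = 0 + 0 = 0.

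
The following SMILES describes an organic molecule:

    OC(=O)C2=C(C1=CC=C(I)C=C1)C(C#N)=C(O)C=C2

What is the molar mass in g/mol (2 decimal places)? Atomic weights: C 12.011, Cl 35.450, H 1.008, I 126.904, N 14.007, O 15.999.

First, the molecular formula is C14H8INO3 (counting implicit H from valence).
  C: 14 × 12.011 = 168.154
  H: 8 × 1.008 = 8.064
  I: 1 × 126.904 = 126.904
  N: 1 × 14.007 = 14.007
  O: 3 × 15.999 = 47.997
Sum: 14×12.011 + 8×1.008 + 1×126.904 + 1×14.007 + 3×15.999 = 365.126 → 365.13 g/mol.

365.13 g/mol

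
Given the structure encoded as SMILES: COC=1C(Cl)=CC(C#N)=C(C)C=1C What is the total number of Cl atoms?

1

Scan the SMILES for Cl atoms (remember two-letter symbols like Cl and Br are single atoms).
Chlorine count: 1.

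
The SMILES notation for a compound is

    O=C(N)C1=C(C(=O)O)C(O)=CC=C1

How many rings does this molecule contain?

1

In SMILES, each pair of matching ring-closure digits denotes one ring-closing bond; the number of such bonds equals the number of independent rings.
Ring-closure bonds here: 1.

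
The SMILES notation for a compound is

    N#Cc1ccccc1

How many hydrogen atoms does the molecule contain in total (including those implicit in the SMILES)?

5

Walk through each heavy atom and fill implicit hydrogens from standard valence (C 4, N 3, O 2, S 2, halogen 1); for lowercase aromatic atoms, an aromatic c carries 1 H when it has two neighbours and 0 H with three, and aromatic n carries 0 H:
  atom 1: N, bond orders sum to 3 (valence 3) → 0 H
  atom 2: C, bond orders sum to 4 (valence 4) → 0 H
  atom 3: aromatic c, 3 neighbours → 0 H
  atom 4: aromatic c, 2 neighbours → 1 H
  atom 5: aromatic c, 2 neighbours → 1 H
  atom 6: aromatic c, 2 neighbours → 1 H
  atom 7: aromatic c, 2 neighbours → 1 H
  atom 8: aromatic c, 2 neighbours → 1 H
Total hydrogens: 5.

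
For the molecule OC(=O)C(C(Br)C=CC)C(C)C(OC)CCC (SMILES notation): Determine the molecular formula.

Walk through each heavy atom and fill implicit hydrogens from standard valence (C 4, N 3, O 2, S 2, halogen 1):
  atom 1: O, bond orders sum to 1 (valence 2) → 1 H
  atom 2: C, bond orders sum to 4 (valence 4) → 0 H
  atom 3: O, bond orders sum to 2 (valence 2) → 0 H
  atom 4: C, bond orders sum to 3 (valence 4) → 1 H
  atom 5: C, bond orders sum to 3 (valence 4) → 1 H
  atom 6: Br (halogen, monovalent) → 0 H
  atom 7: C, bond orders sum to 3 (valence 4) → 1 H
  atom 8: C, bond orders sum to 3 (valence 4) → 1 H
  atom 9: C, bond orders sum to 1 (valence 4) → 3 H
  atom 10: C, bond orders sum to 3 (valence 4) → 1 H
  atom 11: C, bond orders sum to 1 (valence 4) → 3 H
  atom 12: C, bond orders sum to 3 (valence 4) → 1 H
  atom 13: O, bond orders sum to 2 (valence 2) → 0 H
  atom 14: C, bond orders sum to 1 (valence 4) → 3 H
  atom 15: C, bond orders sum to 2 (valence 4) → 2 H
  atom 16: C, bond orders sum to 2 (valence 4) → 2 H
  atom 17: C, bond orders sum to 1 (valence 4) → 3 H
Totals → C:13, H:23, Br:1, O:3.

C13H23BrO3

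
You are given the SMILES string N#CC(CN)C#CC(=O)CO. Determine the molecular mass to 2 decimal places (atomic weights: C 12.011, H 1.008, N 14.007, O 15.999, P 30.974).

First, the molecular formula is C7H8N2O2 (counting implicit H from valence).
  C: 7 × 12.011 = 84.077
  H: 8 × 1.008 = 8.064
  N: 2 × 14.007 = 28.014
  O: 2 × 15.999 = 31.998
Sum: 7×12.011 + 8×1.008 + 2×14.007 + 2×15.999 = 152.153 → 152.15 g/mol.

152.15 g/mol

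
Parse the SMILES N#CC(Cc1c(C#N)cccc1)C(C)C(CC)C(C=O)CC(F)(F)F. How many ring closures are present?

1

In SMILES, each pair of matching ring-closure digits denotes one ring-closing bond; the number of such bonds equals the number of independent rings.
Ring-closure bonds here: 1.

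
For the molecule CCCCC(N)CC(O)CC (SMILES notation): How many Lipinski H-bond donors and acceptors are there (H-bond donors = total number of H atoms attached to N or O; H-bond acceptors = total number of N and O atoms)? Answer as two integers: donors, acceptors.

Donors: find every N or O and count the H atoms it carries.
  atom 6 (N): bond orders sum to 1 → 2 H
  atom 9 (O): bond orders sum to 1 → 1 H
Lipinski HBD = 3.
Acceptors: N atoms = 1, O atoms = 1 → HBA = 2.

3, 2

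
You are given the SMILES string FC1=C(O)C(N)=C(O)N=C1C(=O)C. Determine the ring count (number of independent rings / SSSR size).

1

In SMILES, each pair of matching ring-closure digits denotes one ring-closing bond; the number of such bonds equals the number of independent rings.
Ring-closure bonds here: 1.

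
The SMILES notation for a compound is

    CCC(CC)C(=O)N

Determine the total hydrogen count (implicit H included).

Walk through each heavy atom and fill implicit hydrogens from standard valence (C 4, N 3, O 2, S 2, halogen 1):
  atom 1: C, bond orders sum to 1 (valence 4) → 3 H
  atom 2: C, bond orders sum to 2 (valence 4) → 2 H
  atom 3: C, bond orders sum to 3 (valence 4) → 1 H
  atom 4: C, bond orders sum to 2 (valence 4) → 2 H
  atom 5: C, bond orders sum to 1 (valence 4) → 3 H
  atom 6: C, bond orders sum to 4 (valence 4) → 0 H
  atom 7: O, bond orders sum to 2 (valence 2) → 0 H
  atom 8: N, bond orders sum to 1 (valence 3) → 2 H
Total hydrogens: 13.

13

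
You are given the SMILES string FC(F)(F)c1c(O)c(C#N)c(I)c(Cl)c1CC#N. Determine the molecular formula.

Walk through each heavy atom and fill implicit hydrogens from standard valence (C 4, N 3, O 2, S 2, halogen 1); for lowercase aromatic atoms, an aromatic c carries 1 H when it has two neighbours and 0 H with three, and aromatic n carries 0 H:
  atom 1: F (halogen, monovalent) → 0 H
  atom 2: C, bond orders sum to 4 (valence 4) → 0 H
  atom 3: F (halogen, monovalent) → 0 H
  atom 4: F (halogen, monovalent) → 0 H
  atom 5: aromatic c, 3 neighbours → 0 H
  atom 6: aromatic c, 3 neighbours → 0 H
  atom 7: O, bond orders sum to 1 (valence 2) → 1 H
  atom 8: aromatic c, 3 neighbours → 0 H
  atom 9: C, bond orders sum to 4 (valence 4) → 0 H
  atom 10: N, bond orders sum to 3 (valence 3) → 0 H
  atom 11: aromatic c, 3 neighbours → 0 H
  atom 12: I (halogen, monovalent) → 0 H
  atom 13: aromatic c, 3 neighbours → 0 H
  atom 14: Cl (halogen, monovalent) → 0 H
  atom 15: aromatic c, 3 neighbours → 0 H
  atom 16: C, bond orders sum to 2 (valence 4) → 2 H
  atom 17: C, bond orders sum to 4 (valence 4) → 0 H
  atom 18: N, bond orders sum to 3 (valence 3) → 0 H
Totals → C:10, H:3, Cl:1, F:3, I:1, N:2, O:1.

C10H3ClF3IN2O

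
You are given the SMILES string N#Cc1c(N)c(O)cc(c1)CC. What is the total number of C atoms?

Count every carbon token in the SMILES (each C, including those in ring-closure positions and inside branches).
Carbon count: 9.

9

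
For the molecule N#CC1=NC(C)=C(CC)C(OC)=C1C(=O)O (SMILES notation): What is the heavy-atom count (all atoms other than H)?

16

Every atom symbol written in the SMILES (organic subset) is one heavy atom; implicit H are not written.
Heavy atoms by element → C:11, N:2, O:3.
Total: 16.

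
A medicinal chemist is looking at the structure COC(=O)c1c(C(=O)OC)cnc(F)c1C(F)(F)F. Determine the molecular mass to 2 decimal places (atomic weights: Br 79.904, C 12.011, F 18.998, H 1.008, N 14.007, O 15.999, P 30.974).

First, the molecular formula is C10H7F4NO4 (counting implicit H from valence).
  C: 10 × 12.011 = 120.110
  F: 4 × 18.998 = 75.992
  H: 7 × 1.008 = 7.056
  N: 1 × 14.007 = 14.007
  O: 4 × 15.999 = 63.996
Sum: 10×12.011 + 4×18.998 + 7×1.008 + 1×14.007 + 4×15.999 = 281.161 → 281.16 g/mol.

281.16 g/mol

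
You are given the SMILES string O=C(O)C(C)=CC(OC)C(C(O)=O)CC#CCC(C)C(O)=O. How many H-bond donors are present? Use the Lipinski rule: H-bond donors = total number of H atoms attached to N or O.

3

Donors: find every N or O and count the H atoms it carries.
  atom 1 (O): bond orders sum to 2 → 0 H
  atom 3 (O): bond orders sum to 1 → 1 H
  atom 8 (O): bond orders sum to 2 → 0 H
  atom 12 (O): bond orders sum to 1 → 1 H
  atom 13 (O): bond orders sum to 2 → 0 H
  atom 21 (O): bond orders sum to 1 → 1 H
  atom 22 (O): bond orders sum to 2 → 0 H
Lipinski HBD = 3.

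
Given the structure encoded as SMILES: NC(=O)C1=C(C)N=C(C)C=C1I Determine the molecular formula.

C8H9IN2O

Walk through each heavy atom and fill implicit hydrogens from standard valence (C 4, N 3, O 2, S 2, halogen 1):
  atom 1: N, bond orders sum to 1 (valence 3) → 2 H
  atom 2: C, bond orders sum to 4 (valence 4) → 0 H
  atom 3: O, bond orders sum to 2 (valence 2) → 0 H
  atom 4: C, bond orders sum to 4 (valence 4) → 0 H
  atom 5: C, bond orders sum to 4 (valence 4) → 0 H
  atom 6: C, bond orders sum to 1 (valence 4) → 3 H
  atom 7: N, bond orders sum to 3 (valence 3) → 0 H
  atom 8: C, bond orders sum to 4 (valence 4) → 0 H
  atom 9: C, bond orders sum to 1 (valence 4) → 3 H
  atom 10: C, bond orders sum to 3 (valence 4) → 1 H
  atom 11: C, bond orders sum to 4 (valence 4) → 0 H
  atom 12: I (halogen, monovalent) → 0 H
Totals → C:8, H:9, I:1, N:2, O:1.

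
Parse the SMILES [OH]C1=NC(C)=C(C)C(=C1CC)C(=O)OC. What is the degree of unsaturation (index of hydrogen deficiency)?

Molecular formula: C11H15NO3.
DoU = (2C + 2 + N − H − X) / 2, where X is the halogen count and O/S are ignored.
    = (2·11 + 2 + 1 − 15 − 0) / 2 = 10 / 2 = 5.

5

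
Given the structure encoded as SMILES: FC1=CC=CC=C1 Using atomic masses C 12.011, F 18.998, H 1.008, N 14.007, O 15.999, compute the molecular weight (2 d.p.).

96.10 g/mol

First, the molecular formula is C6H5F (counting implicit H from valence).
  C: 6 × 12.011 = 72.066
  F: 1 × 18.998 = 18.998
  H: 5 × 1.008 = 5.040
Sum: 6×12.011 + 1×18.998 + 5×1.008 = 96.104 → 96.10 g/mol.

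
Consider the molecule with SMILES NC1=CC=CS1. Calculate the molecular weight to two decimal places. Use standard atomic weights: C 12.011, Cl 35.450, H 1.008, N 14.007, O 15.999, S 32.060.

99.15 g/mol

First, the molecular formula is C4H5NS (counting implicit H from valence).
  C: 4 × 12.011 = 48.044
  H: 5 × 1.008 = 5.040
  N: 1 × 14.007 = 14.007
  S: 1 × 32.060 = 32.060
Sum: 4×12.011 + 5×1.008 + 1×14.007 + 1×32.060 = 99.151 → 99.15 g/mol.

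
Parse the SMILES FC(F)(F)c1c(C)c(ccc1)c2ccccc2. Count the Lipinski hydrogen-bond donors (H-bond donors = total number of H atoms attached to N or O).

Donors: find every N or O and count the H atoms it carries.
  (no N or O atoms present)
Lipinski HBD = 0.

0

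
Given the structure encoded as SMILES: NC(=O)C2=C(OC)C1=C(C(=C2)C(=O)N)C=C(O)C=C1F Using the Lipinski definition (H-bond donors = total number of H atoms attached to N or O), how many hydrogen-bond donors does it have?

5

Donors: find every N or O and count the H atoms it carries.
  atom 1 (N): bond orders sum to 1 → 2 H
  atom 3 (O): bond orders sum to 2 → 0 H
  atom 6 (O): bond orders sum to 2 → 0 H
  atom 13 (O): bond orders sum to 2 → 0 H
  atom 14 (N): bond orders sum to 1 → 2 H
  atom 17 (O): bond orders sum to 1 → 1 H
Lipinski HBD = 5.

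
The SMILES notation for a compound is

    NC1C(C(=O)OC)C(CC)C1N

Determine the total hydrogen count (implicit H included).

16

Walk through each heavy atom and fill implicit hydrogens from standard valence (C 4, N 3, O 2, S 2, halogen 1):
  atom 1: N, bond orders sum to 1 (valence 3) → 2 H
  atom 2: C, bond orders sum to 3 (valence 4) → 1 H
  atom 3: C, bond orders sum to 3 (valence 4) → 1 H
  atom 4: C, bond orders sum to 4 (valence 4) → 0 H
  atom 5: O, bond orders sum to 2 (valence 2) → 0 H
  atom 6: O, bond orders sum to 2 (valence 2) → 0 H
  atom 7: C, bond orders sum to 1 (valence 4) → 3 H
  atom 8: C, bond orders sum to 3 (valence 4) → 1 H
  atom 9: C, bond orders sum to 2 (valence 4) → 2 H
  atom 10: C, bond orders sum to 1 (valence 4) → 3 H
  atom 11: C, bond orders sum to 3 (valence 4) → 1 H
  atom 12: N, bond orders sum to 1 (valence 3) → 2 H
Total hydrogens: 16.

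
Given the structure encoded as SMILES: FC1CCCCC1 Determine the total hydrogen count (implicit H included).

Walk through each heavy atom and fill implicit hydrogens from standard valence (C 4, N 3, O 2, S 2, halogen 1):
  atom 1: F (halogen, monovalent) → 0 H
  atom 2: C, bond orders sum to 3 (valence 4) → 1 H
  atom 3: C, bond orders sum to 2 (valence 4) → 2 H
  atom 4: C, bond orders sum to 2 (valence 4) → 2 H
  atom 5: C, bond orders sum to 2 (valence 4) → 2 H
  atom 6: C, bond orders sum to 2 (valence 4) → 2 H
  atom 7: C, bond orders sum to 2 (valence 4) → 2 H
Total hydrogens: 11.

11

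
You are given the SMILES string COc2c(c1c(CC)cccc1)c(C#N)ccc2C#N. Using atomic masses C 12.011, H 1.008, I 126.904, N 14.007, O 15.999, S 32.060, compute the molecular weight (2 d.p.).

262.31 g/mol

First, the molecular formula is C17H14N2O (counting implicit H from valence).
  C: 17 × 12.011 = 204.187
  H: 14 × 1.008 = 14.112
  N: 2 × 14.007 = 28.014
  O: 1 × 15.999 = 15.999
Sum: 17×12.011 + 14×1.008 + 2×14.007 + 1×15.999 = 262.312 → 262.31 g/mol.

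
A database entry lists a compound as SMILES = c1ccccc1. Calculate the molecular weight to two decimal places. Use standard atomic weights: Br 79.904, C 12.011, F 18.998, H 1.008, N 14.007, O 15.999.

First, the molecular formula is C6H6 (counting implicit H from valence).
  C: 6 × 12.011 = 72.066
  H: 6 × 1.008 = 6.048
Sum: 6×12.011 + 6×1.008 = 78.114 → 78.11 g/mol.

78.11 g/mol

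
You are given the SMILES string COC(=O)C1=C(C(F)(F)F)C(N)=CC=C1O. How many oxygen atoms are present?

Scan the SMILES for O atoms (remember two-letter symbols like Cl and Br are single atoms).
Oxygen count: 3.

3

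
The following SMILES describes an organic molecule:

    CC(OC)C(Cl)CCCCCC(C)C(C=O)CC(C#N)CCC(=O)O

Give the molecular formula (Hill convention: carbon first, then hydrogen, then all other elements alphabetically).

Walk through each heavy atom and fill implicit hydrogens from standard valence (C 4, N 3, O 2, S 2, halogen 1):
  atom 1: C, bond orders sum to 1 (valence 4) → 3 H
  atom 2: C, bond orders sum to 3 (valence 4) → 1 H
  atom 3: O, bond orders sum to 2 (valence 2) → 0 H
  atom 4: C, bond orders sum to 1 (valence 4) → 3 H
  atom 5: C, bond orders sum to 3 (valence 4) → 1 H
  atom 6: Cl (halogen, monovalent) → 0 H
  atom 7: C, bond orders sum to 2 (valence 4) → 2 H
  atom 8: C, bond orders sum to 2 (valence 4) → 2 H
  atom 9: C, bond orders sum to 2 (valence 4) → 2 H
  atom 10: C, bond orders sum to 2 (valence 4) → 2 H
  atom 11: C, bond orders sum to 2 (valence 4) → 2 H
  atom 12: C, bond orders sum to 3 (valence 4) → 1 H
  atom 13: C, bond orders sum to 1 (valence 4) → 3 H
  atom 14: C, bond orders sum to 3 (valence 4) → 1 H
  atom 15: C, bond orders sum to 3 (valence 4) → 1 H
  atom 16: O, bond orders sum to 2 (valence 2) → 0 H
  atom 17: C, bond orders sum to 2 (valence 4) → 2 H
  atom 18: C, bond orders sum to 3 (valence 4) → 1 H
  atom 19: C, bond orders sum to 4 (valence 4) → 0 H
  atom 20: N, bond orders sum to 3 (valence 3) → 0 H
  atom 21: C, bond orders sum to 2 (valence 4) → 2 H
  atom 22: C, bond orders sum to 2 (valence 4) → 2 H
  atom 23: C, bond orders sum to 4 (valence 4) → 0 H
  atom 24: O, bond orders sum to 2 (valence 2) → 0 H
  atom 25: O, bond orders sum to 1 (valence 2) → 1 H
Totals → C:19, H:32, Cl:1, N:1, O:4.

C19H32ClNO4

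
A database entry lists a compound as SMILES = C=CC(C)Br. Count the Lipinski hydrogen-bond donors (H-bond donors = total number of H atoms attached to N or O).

Donors: find every N or O and count the H atoms it carries.
  (no N or O atoms present)
Lipinski HBD = 0.

0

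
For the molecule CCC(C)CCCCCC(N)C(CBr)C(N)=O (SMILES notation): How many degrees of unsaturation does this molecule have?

1

Degree of unsaturation = (number of rings) + (number of π bonds).
Ring closures in the SMILES: 0.
π bonds: 1 double bond (each 1 DoU) → 1 DoU from unsaturation.
Total DoU = 0 + 1 = 1.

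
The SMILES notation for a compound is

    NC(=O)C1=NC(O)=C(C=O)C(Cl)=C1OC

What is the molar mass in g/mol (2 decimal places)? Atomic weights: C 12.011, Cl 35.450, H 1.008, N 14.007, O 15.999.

230.60 g/mol

First, the molecular formula is C8H7ClN2O4 (counting implicit H from valence).
  C: 8 × 12.011 = 96.088
  Cl: 1 × 35.450 = 35.450
  H: 7 × 1.008 = 7.056
  N: 2 × 14.007 = 28.014
  O: 4 × 15.999 = 63.996
Sum: 8×12.011 + 1×35.450 + 7×1.008 + 2×14.007 + 4×15.999 = 230.604 → 230.60 g/mol.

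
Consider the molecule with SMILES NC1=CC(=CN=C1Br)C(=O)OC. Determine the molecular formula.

C7H7BrN2O2

Walk through each heavy atom and fill implicit hydrogens from standard valence (C 4, N 3, O 2, S 2, halogen 1):
  atom 1: N, bond orders sum to 1 (valence 3) → 2 H
  atom 2: C, bond orders sum to 4 (valence 4) → 0 H
  atom 3: C, bond orders sum to 3 (valence 4) → 1 H
  atom 4: C, bond orders sum to 4 (valence 4) → 0 H
  atom 5: C, bond orders sum to 3 (valence 4) → 1 H
  atom 6: N, bond orders sum to 3 (valence 3) → 0 H
  atom 7: C, bond orders sum to 4 (valence 4) → 0 H
  atom 8: Br (halogen, monovalent) → 0 H
  atom 9: C, bond orders sum to 4 (valence 4) → 0 H
  atom 10: O, bond orders sum to 2 (valence 2) → 0 H
  atom 11: O, bond orders sum to 2 (valence 2) → 0 H
  atom 12: C, bond orders sum to 1 (valence 4) → 3 H
Totals → C:7, H:7, Br:1, N:2, O:2.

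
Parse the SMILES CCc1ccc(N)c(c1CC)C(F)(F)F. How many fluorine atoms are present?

3

Scan the SMILES for F atoms (remember two-letter symbols like Cl and Br are single atoms).
Fluorine count: 3.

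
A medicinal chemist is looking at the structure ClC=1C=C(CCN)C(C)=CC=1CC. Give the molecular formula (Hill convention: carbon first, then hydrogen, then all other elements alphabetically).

C11H16ClN

Walk through each heavy atom and fill implicit hydrogens from standard valence (C 4, N 3, O 2, S 2, halogen 1):
  atom 1: Cl (halogen, monovalent) → 0 H
  atom 2: C, bond orders sum to 4 (valence 4) → 0 H
  atom 3: C, bond orders sum to 3 (valence 4) → 1 H
  atom 4: C, bond orders sum to 4 (valence 4) → 0 H
  atom 5: C, bond orders sum to 2 (valence 4) → 2 H
  atom 6: C, bond orders sum to 2 (valence 4) → 2 H
  atom 7: N, bond orders sum to 1 (valence 3) → 2 H
  atom 8: C, bond orders sum to 4 (valence 4) → 0 H
  atom 9: C, bond orders sum to 1 (valence 4) → 3 H
  atom 10: C, bond orders sum to 3 (valence 4) → 1 H
  atom 11: C, bond orders sum to 4 (valence 4) → 0 H
  atom 12: C, bond orders sum to 2 (valence 4) → 2 H
  atom 13: C, bond orders sum to 1 (valence 4) → 3 H
Totals → C:11, H:16, Cl:1, N:1.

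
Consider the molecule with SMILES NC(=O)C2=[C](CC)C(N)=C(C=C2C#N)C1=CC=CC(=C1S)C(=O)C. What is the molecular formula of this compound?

Walk through each heavy atom and fill implicit hydrogens from standard valence (C 4, N 3, O 2, S 2, halogen 1):
  atom 1: N, bond orders sum to 1 (valence 3) → 2 H
  atom 2: C, bond orders sum to 4 (valence 4) → 0 H
  atom 3: O, bond orders sum to 2 (valence 2) → 0 H
  atom 4: C, bond orders sum to 4 (valence 4) → 0 H
  atom 5: C with explicit H count 0
  atom 6: C, bond orders sum to 2 (valence 4) → 2 H
  atom 7: C, bond orders sum to 1 (valence 4) → 3 H
  atom 8: C, bond orders sum to 4 (valence 4) → 0 H
  atom 9: N, bond orders sum to 1 (valence 3) → 2 H
  atom 10: C, bond orders sum to 4 (valence 4) → 0 H
  atom 11: C, bond orders sum to 3 (valence 4) → 1 H
  atom 12: C, bond orders sum to 4 (valence 4) → 0 H
  atom 13: C, bond orders sum to 4 (valence 4) → 0 H
  atom 14: N, bond orders sum to 3 (valence 3) → 0 H
  atom 15: C, bond orders sum to 4 (valence 4) → 0 H
  atom 16: C, bond orders sum to 3 (valence 4) → 1 H
  atom 17: C, bond orders sum to 3 (valence 4) → 1 H
  atom 18: C, bond orders sum to 3 (valence 4) → 1 H
  atom 19: C, bond orders sum to 4 (valence 4) → 0 H
  atom 20: C, bond orders sum to 4 (valence 4) → 0 H
  atom 21: S, bond orders sum to 1 (valence 2) → 1 H
  atom 22: C, bond orders sum to 4 (valence 4) → 0 H
  atom 23: O, bond orders sum to 2 (valence 2) → 0 H
  atom 24: C, bond orders sum to 1 (valence 4) → 3 H
Totals → C:18, H:17, N:3, O:2, S:1.
In Hill order: C18H17N3O2S.

C18H17N3O2S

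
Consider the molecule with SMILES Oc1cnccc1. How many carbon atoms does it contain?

5

Count every carbon token in the SMILES (each C, including those in ring-closure positions and inside branches).
Carbon count: 5.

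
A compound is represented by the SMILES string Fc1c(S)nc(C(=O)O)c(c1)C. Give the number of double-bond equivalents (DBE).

5

Molecular formula: C7H6FNO2S.
DoU = (2C + 2 + N − H − X) / 2, where X is the halogen count and O/S are ignored.
    = (2·7 + 2 + 1 − 6 − 1) / 2 = 10 / 2 = 5.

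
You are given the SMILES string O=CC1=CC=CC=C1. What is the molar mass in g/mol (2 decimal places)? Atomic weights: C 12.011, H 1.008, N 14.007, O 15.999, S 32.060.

106.12 g/mol

First, the molecular formula is C7H6O (counting implicit H from valence).
  C: 7 × 12.011 = 84.077
  H: 6 × 1.008 = 6.048
  O: 1 × 15.999 = 15.999
Sum: 7×12.011 + 6×1.008 + 1×15.999 = 106.124 → 106.12 g/mol.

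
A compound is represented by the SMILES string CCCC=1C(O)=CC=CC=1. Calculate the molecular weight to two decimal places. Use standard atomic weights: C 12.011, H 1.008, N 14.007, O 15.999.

136.19 g/mol

First, the molecular formula is C9H12O (counting implicit H from valence).
  C: 9 × 12.011 = 108.099
  H: 12 × 1.008 = 12.096
  O: 1 × 15.999 = 15.999
Sum: 9×12.011 + 12×1.008 + 1×15.999 = 136.194 → 136.19 g/mol.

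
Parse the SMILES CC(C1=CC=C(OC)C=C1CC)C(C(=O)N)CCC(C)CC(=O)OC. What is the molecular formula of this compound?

C20H31NO4

Walk through each heavy atom and fill implicit hydrogens from standard valence (C 4, N 3, O 2, S 2, halogen 1):
  atom 1: C, bond orders sum to 1 (valence 4) → 3 H
  atom 2: C, bond orders sum to 3 (valence 4) → 1 H
  atom 3: C, bond orders sum to 4 (valence 4) → 0 H
  atom 4: C, bond orders sum to 3 (valence 4) → 1 H
  atom 5: C, bond orders sum to 3 (valence 4) → 1 H
  atom 6: C, bond orders sum to 4 (valence 4) → 0 H
  atom 7: O, bond orders sum to 2 (valence 2) → 0 H
  atom 8: C, bond orders sum to 1 (valence 4) → 3 H
  atom 9: C, bond orders sum to 3 (valence 4) → 1 H
  atom 10: C, bond orders sum to 4 (valence 4) → 0 H
  atom 11: C, bond orders sum to 2 (valence 4) → 2 H
  atom 12: C, bond orders sum to 1 (valence 4) → 3 H
  atom 13: C, bond orders sum to 3 (valence 4) → 1 H
  atom 14: C, bond orders sum to 4 (valence 4) → 0 H
  atom 15: O, bond orders sum to 2 (valence 2) → 0 H
  atom 16: N, bond orders sum to 1 (valence 3) → 2 H
  atom 17: C, bond orders sum to 2 (valence 4) → 2 H
  atom 18: C, bond orders sum to 2 (valence 4) → 2 H
  atom 19: C, bond orders sum to 3 (valence 4) → 1 H
  atom 20: C, bond orders sum to 1 (valence 4) → 3 H
  atom 21: C, bond orders sum to 2 (valence 4) → 2 H
  atom 22: C, bond orders sum to 4 (valence 4) → 0 H
  atom 23: O, bond orders sum to 2 (valence 2) → 0 H
  atom 24: O, bond orders sum to 2 (valence 2) → 0 H
  atom 25: C, bond orders sum to 1 (valence 4) → 3 H
Totals → C:20, H:31, N:1, O:4.
In Hill order: C20H31NO4.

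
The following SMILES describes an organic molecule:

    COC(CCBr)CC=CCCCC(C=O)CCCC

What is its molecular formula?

C16H29BrO2

Walk through each heavy atom and fill implicit hydrogens from standard valence (C 4, N 3, O 2, S 2, halogen 1):
  atom 1: C, bond orders sum to 1 (valence 4) → 3 H
  atom 2: O, bond orders sum to 2 (valence 2) → 0 H
  atom 3: C, bond orders sum to 3 (valence 4) → 1 H
  atom 4: C, bond orders sum to 2 (valence 4) → 2 H
  atom 5: C, bond orders sum to 2 (valence 4) → 2 H
  atom 6: Br (halogen, monovalent) → 0 H
  atom 7: C, bond orders sum to 2 (valence 4) → 2 H
  atom 8: C, bond orders sum to 3 (valence 4) → 1 H
  atom 9: C, bond orders sum to 3 (valence 4) → 1 H
  atom 10: C, bond orders sum to 2 (valence 4) → 2 H
  atom 11: C, bond orders sum to 2 (valence 4) → 2 H
  atom 12: C, bond orders sum to 2 (valence 4) → 2 H
  atom 13: C, bond orders sum to 3 (valence 4) → 1 H
  atom 14: C, bond orders sum to 3 (valence 4) → 1 H
  atom 15: O, bond orders sum to 2 (valence 2) → 0 H
  atom 16: C, bond orders sum to 2 (valence 4) → 2 H
  atom 17: C, bond orders sum to 2 (valence 4) → 2 H
  atom 18: C, bond orders sum to 2 (valence 4) → 2 H
  atom 19: C, bond orders sum to 1 (valence 4) → 3 H
Totals → C:16, H:29, Br:1, O:2.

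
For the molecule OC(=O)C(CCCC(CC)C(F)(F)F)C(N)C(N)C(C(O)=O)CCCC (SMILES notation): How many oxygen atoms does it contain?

4

Scan the SMILES for O atoms (remember two-letter symbols like Cl and Br are single atoms).
Oxygen count: 4.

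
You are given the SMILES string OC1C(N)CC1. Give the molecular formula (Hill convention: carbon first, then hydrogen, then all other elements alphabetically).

Walk through each heavy atom and fill implicit hydrogens from standard valence (C 4, N 3, O 2, S 2, halogen 1):
  atom 1: O, bond orders sum to 1 (valence 2) → 1 H
  atom 2: C, bond orders sum to 3 (valence 4) → 1 H
  atom 3: C, bond orders sum to 3 (valence 4) → 1 H
  atom 4: N, bond orders sum to 1 (valence 3) → 2 H
  atom 5: C, bond orders sum to 2 (valence 4) → 2 H
  atom 6: C, bond orders sum to 2 (valence 4) → 2 H
Totals → C:4, H:9, N:1, O:1.

C4H9NO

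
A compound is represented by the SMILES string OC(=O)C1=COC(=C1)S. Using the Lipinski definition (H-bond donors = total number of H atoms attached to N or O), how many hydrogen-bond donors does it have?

1

Donors: find every N or O and count the H atoms it carries.
  atom 1 (O): bond orders sum to 1 → 1 H
  atom 3 (O): bond orders sum to 2 → 0 H
  atom 6 (O): bond orders sum to 2 → 0 H
Lipinski HBD = 1.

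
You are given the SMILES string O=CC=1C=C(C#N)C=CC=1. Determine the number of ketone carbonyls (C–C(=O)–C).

0

Scan the SMILES for the ketone motif — none present.
Groups that are present: 1 aldehyde, 1 nitrile.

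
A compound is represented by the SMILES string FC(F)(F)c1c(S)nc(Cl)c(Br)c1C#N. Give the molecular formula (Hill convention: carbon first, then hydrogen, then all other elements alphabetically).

Walk through each heavy atom and fill implicit hydrogens from standard valence (C 4, N 3, O 2, S 2, halogen 1); for lowercase aromatic atoms, an aromatic c carries 1 H when it has two neighbours and 0 H with three, and aromatic n carries 0 H:
  atom 1: F (halogen, monovalent) → 0 H
  atom 2: C, bond orders sum to 4 (valence 4) → 0 H
  atom 3: F (halogen, monovalent) → 0 H
  atom 4: F (halogen, monovalent) → 0 H
  atom 5: aromatic c, 3 neighbours → 0 H
  atom 6: aromatic c, 3 neighbours → 0 H
  atom 7: S, bond orders sum to 1 (valence 2) → 1 H
  atom 8: aromatic n, 2 neighbours → 0 H
  atom 9: aromatic c, 3 neighbours → 0 H
  atom 10: Cl (halogen, monovalent) → 0 H
  atom 11: aromatic c, 3 neighbours → 0 H
  atom 12: Br (halogen, monovalent) → 0 H
  atom 13: aromatic c, 3 neighbours → 0 H
  atom 14: C, bond orders sum to 4 (valence 4) → 0 H
  atom 15: N, bond orders sum to 3 (valence 3) → 0 H
Totals → C:7, H:1, Br:1, Cl:1, F:3, N:2, S:1.

C7HBrClF3N2S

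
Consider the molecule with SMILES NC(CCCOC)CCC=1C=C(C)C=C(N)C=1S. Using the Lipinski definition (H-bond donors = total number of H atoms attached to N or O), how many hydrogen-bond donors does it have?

4

Donors: find every N or O and count the H atoms it carries.
  atom 1 (N): bond orders sum to 1 → 2 H
  atom 6 (O): bond orders sum to 2 → 0 H
  atom 16 (N): bond orders sum to 1 → 2 H
Lipinski HBD = 4.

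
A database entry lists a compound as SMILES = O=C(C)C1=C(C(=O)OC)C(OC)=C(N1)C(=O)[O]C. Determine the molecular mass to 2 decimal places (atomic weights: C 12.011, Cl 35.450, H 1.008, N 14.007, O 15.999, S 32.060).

First, the molecular formula is C11H13NO6 (counting implicit H from valence).
  C: 11 × 12.011 = 132.121
  H: 13 × 1.008 = 13.104
  N: 1 × 14.007 = 14.007
  O: 6 × 15.999 = 95.994
Sum: 11×12.011 + 13×1.008 + 1×14.007 + 6×15.999 = 255.226 → 255.23 g/mol.

255.23 g/mol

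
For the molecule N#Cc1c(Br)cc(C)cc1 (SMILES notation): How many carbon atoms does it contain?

Count every carbon token in the SMILES (each C, including those in ring-closure positions and inside branches).
Carbon count: 8.

8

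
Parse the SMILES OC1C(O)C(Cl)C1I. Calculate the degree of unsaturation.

1

Molecular formula: C4H6ClIO2.
DoU = (2C + 2 + N − H − X) / 2, where X is the halogen count and O/S are ignored.
    = (2·4 + 2 + 0 − 6 − 2) / 2 = 2 / 2 = 1.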